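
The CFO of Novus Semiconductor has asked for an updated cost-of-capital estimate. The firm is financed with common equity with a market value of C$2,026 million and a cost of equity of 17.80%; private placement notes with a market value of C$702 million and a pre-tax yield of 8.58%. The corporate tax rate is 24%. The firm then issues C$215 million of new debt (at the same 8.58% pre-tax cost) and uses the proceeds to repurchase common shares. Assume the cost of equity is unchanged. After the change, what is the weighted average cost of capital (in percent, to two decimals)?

After the change:
Total capital V = 1811 + 917 = 2728.
Equity: weight = 1811/2728 = 0.6639; cost = 17.8%.
Private placement notes: weight = 917/2728 = 0.3361; after-tax cost = 8.58% × (1 − 24%) = 6.5208%.
WACC = 0.6639 × 17.8000% + 0.3361 × 6.5208% = 14.0086%.

14.01%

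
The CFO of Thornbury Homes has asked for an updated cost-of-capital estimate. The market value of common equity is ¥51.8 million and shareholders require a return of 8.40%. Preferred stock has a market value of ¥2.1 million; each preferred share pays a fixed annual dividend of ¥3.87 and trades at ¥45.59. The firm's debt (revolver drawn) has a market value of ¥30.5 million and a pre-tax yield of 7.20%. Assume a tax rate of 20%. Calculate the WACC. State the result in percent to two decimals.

Cost of preferred: Rp = 3.87 / 45.59 = 8.4887%.
Total capital V = 51.8 + 2.1 + 30.5 = 84.4.
Equity: weight = 51.8/84.4 = 0.6137; cost = 8.4%.
Preferred: weight = 2.1/84.4 = 0.0249; cost = 8.4887%.
Revolver drawn: weight = 30.5/84.4 = 0.3614; after-tax cost = 7.2% × (1 − 20%) = 5.7600%.
WACC = 0.6137 × 8.4000% + 0.0249 × 8.4887% + 0.3614 × 5.7600% = 7.4482%.

7.45%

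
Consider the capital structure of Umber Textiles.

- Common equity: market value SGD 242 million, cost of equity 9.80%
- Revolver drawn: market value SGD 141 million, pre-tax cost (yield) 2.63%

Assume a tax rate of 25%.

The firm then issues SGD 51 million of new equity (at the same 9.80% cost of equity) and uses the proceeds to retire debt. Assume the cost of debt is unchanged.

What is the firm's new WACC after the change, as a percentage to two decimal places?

After the change:
Total capital V = 293 + 90 = 383.
Equity: weight = 293/383 = 0.7650; cost = 9.8%.
Revolver drawn: weight = 90/383 = 0.2350; after-tax cost = 2.63% × (1 − 25%) = 1.9725%.
WACC = 0.7650 × 9.8000% + 0.2350 × 1.9725% = 7.9606%.

7.96%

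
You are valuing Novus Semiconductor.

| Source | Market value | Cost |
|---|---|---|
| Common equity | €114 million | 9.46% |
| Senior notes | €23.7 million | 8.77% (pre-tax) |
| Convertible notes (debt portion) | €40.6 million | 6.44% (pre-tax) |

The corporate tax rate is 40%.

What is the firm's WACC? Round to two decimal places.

Total capital V = 114 + 23.7 + 40.6 = 178.3.
Equity: weight = 114/178.3 = 0.6394; cost = 9.46%.
Senior notes: weight = 23.7/178.3 = 0.1329; after-tax cost = 8.77% × (1 − 40%) = 5.2620%.
Convertible notes (debt portion): weight = 40.6/178.3 = 0.2277; after-tax cost = 6.44% × (1 − 40%) = 3.8640%.
WACC = 0.6394 × 9.4600% + 0.1329 × 5.2620% + 0.2277 × 3.8640% = 7.6277%.

7.63%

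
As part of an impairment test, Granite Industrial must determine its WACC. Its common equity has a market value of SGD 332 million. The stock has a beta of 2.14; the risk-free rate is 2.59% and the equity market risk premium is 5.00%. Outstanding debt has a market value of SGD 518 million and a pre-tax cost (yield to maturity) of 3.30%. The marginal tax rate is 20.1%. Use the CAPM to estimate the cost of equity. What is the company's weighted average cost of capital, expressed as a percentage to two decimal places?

6.80%

Cost of equity via CAPM: Re = 2.59% + 2.14 × 5.0% = 13.2900%.
Total capital V = 332 + 518 = 850.
Equity: weight = 332/850 = 0.3906; cost = 13.29%.
Debt: weight = 518/850 = 0.6094; after-tax cost = 3.3% × (1 − 20.1%) = 2.6367%.
WACC = 0.3906 × 13.2900% + 0.6094 × 2.6367% = 6.7978%.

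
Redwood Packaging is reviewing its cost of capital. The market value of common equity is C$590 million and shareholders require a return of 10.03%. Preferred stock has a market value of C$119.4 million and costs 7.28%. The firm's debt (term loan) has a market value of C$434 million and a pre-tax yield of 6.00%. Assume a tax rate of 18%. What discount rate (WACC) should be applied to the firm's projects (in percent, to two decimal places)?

Total capital V = 590 + 119.4 + 434 = 1143.4.
Equity: weight = 590/1143.4 = 0.5160; cost = 10.03%.
Preferred: weight = 119.4/1143.4 = 0.1044; cost = 7.28%.
Term loan: weight = 434/1143.4 = 0.3796; after-tax cost = 6% × (1 − 18%) = 4.9200%.
WACC = 0.5160 × 10.0300% + 0.1044 × 7.2800% + 0.3796 × 4.9200% = 7.8032%.

7.80%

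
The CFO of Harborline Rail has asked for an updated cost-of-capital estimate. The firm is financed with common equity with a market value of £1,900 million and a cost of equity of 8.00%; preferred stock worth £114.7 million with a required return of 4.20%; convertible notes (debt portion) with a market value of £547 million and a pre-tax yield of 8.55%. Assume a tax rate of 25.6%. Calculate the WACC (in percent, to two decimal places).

7.48%

Total capital V = 1900 + 114.7 + 547 = 2561.7.
Equity: weight = 1900/2561.7 = 0.7417; cost = 8%.
Preferred: weight = 114.7/2561.7 = 0.0448; cost = 4.2%.
Convertible notes (debt portion): weight = 547/2561.7 = 0.2135; after-tax cost = 8.55% × (1 − 25.6%) = 6.3612%.
WACC = 0.7417 × 8.0000% + 0.0448 × 4.2000% + 0.2135 × 6.3612% = 7.4799%.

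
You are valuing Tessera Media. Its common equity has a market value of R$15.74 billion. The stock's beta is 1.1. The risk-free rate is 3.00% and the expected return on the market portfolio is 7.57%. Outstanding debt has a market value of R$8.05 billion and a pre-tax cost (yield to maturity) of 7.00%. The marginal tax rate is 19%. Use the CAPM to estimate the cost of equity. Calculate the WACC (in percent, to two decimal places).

Market risk premium = 7.57% − 3.0% = 4.57%.
Cost of equity via CAPM: Re = 3.0% + 1.1 × 4.57% = 8.0270%.
Total capital V = 15.74 + 8.05 = 23.79.
Equity: weight = 15.74/23.79 = 0.6616; cost = 8.027%.
Debt: weight = 8.05/23.79 = 0.3384; after-tax cost = 7% × (1 − 19%) = 5.6700%.
WACC = 0.6616 × 8.0270% + 0.3384 × 5.6700% = 7.2294%.

7.23%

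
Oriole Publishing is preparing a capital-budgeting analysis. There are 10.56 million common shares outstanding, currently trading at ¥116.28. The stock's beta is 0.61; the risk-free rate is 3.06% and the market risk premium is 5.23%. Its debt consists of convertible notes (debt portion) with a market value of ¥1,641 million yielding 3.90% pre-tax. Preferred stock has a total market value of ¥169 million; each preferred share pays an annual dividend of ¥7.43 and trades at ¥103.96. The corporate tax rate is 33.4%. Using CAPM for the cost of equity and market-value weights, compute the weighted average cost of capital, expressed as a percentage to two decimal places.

4.33%

Cost of equity via CAPM: Re = 3.06% + 0.61 × 5.23% = 6.2503%.
Cost of preferred: Rp = 7.43 / 103.96 = 7.1470%.
Market value of equity E = 116.28 × 10.56m = 1227.9168m.
Total capital V = 1227.9168 + 169 + 1641 = 3037.9168.
Equity: weight = 1227.9168/3037.9168 = 0.4042; cost = 6.2503%.
Preferred: weight = 169/3037.9168 = 0.0556; cost = 7.147%.
Convertible notes (debt portion): weight = 1641/3037.9168 = 0.5402; after-tax cost = 3.9% × (1 − 33.4%) = 2.5974%.
WACC = 0.4042 × 6.2503% + 0.0556 × 7.1470% + 0.5402 × 2.5974% = 4.3270%.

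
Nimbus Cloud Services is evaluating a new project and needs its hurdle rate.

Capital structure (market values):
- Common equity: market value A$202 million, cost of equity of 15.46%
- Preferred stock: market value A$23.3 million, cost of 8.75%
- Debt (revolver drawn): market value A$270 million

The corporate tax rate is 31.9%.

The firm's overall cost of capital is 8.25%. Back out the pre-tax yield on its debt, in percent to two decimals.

Total capital V = 202 + 23.3 + 270 = 495.3.
Equity weight = 202/495.3 = 0.4078.
Preferred weight = 23.3/495.3 = 0.0470.
Revolver drawn weight = 270/495.3 = 0.5451.
Equity contribution = 0.4078 × 15.46% = 6.3051%.
Preferred contribution = 0.0470 × 8.75% = 0.4116%.
Remaining for debt = 8.25% − 6.7167% = 1.5333%.
Rd × (1 − 31.9%) × 0.5451 = 1.5333%  ⇒  Rd = 4.1303%.

4.13%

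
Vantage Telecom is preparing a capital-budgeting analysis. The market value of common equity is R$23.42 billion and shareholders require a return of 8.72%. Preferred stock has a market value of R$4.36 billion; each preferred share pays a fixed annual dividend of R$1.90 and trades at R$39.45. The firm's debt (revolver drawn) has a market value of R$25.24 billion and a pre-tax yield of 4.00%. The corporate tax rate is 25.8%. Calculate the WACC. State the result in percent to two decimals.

5.66%

Cost of preferred: Rp = 1.9 / 39.45 = 4.8162%.
Total capital V = 23.42 + 4.36 + 25.24 = 53.02.
Equity: weight = 23.42/53.02 = 0.4417; cost = 8.72%.
Preferred: weight = 4.36/53.02 = 0.0822; cost = 4.8162%.
Revolver drawn: weight = 25.24/53.02 = 0.4760; after-tax cost = 4% × (1 − 25.8%) = 2.9680%.
WACC = 0.4417 × 8.7200% + 0.0822 × 4.8162% + 0.4760 × 2.9680% = 5.6608%.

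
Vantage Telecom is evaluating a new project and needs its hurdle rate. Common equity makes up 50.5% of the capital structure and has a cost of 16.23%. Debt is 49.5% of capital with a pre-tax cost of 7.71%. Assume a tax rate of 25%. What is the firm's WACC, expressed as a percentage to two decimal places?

11.06%

After-tax cost of debt = 7.71% × (1 − 25%) = 5.7825%.
WACC = 0.505 × 16.2300% + 0.495 × 5.7825% = 11.0585%.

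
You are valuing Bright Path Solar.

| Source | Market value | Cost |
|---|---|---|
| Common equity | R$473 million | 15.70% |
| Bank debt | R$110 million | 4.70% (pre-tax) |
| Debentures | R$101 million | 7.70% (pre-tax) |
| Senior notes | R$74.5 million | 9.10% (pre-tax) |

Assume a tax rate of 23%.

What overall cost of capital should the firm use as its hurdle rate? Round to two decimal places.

Total capital V = 473 + 110 + 101 + 74.5 = 758.5.
Equity: weight = 473/758.5 = 0.6236; cost = 15.7%.
Bank debt: weight = 110/758.5 = 0.1450; after-tax cost = 4.7% × (1 − 23%) = 3.6190%.
Debentures: weight = 101/758.5 = 0.1332; after-tax cost = 7.7% × (1 − 23%) = 5.9290%.
Senior notes: weight = 74.5/758.5 = 0.0982; after-tax cost = 9.1% × (1 − 23%) = 7.0070%.
WACC = 0.6236 × 15.7000% + 0.1450 × 3.6190% + 0.1332 × 5.9290% + 0.0982 × 7.0070% = 11.7931%.

11.79%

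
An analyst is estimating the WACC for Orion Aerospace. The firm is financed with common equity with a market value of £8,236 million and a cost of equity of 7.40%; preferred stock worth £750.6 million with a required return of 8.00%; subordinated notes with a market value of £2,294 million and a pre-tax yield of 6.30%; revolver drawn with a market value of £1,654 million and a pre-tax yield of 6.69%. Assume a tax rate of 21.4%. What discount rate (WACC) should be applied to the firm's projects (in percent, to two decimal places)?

Total capital V = 8236 + 750.6 + 2294 + 1654 = 12934.6.
Equity: weight = 8236/12934.6 = 0.6367; cost = 7.4%.
Preferred: weight = 750.6/12934.6 = 0.0580; cost = 8%.
Subordinated notes: weight = 2294/12934.6 = 0.1774; after-tax cost = 6.3% × (1 − 21.4%) = 4.9518%.
Revolver drawn: weight = 1654/12934.6 = 0.1279; after-tax cost = 6.69% × (1 − 21.4%) = 5.2583%.
WACC = 0.6367 × 7.4000% + 0.0580 × 8.0000% + 0.1774 × 4.9518% + 0.1279 × 5.2583% = 6.7268%.

6.73%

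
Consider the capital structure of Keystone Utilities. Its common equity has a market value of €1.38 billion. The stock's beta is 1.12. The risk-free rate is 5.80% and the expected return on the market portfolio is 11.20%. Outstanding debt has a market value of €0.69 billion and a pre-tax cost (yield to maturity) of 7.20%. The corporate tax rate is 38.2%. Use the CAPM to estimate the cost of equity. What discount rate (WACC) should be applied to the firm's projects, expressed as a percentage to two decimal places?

9.38%

Market risk premium = 11.2% − 5.8% = 5.4%.
Cost of equity via CAPM: Re = 5.8% + 1.12 × 5.4% = 11.8480%.
Total capital V = 1.38 + 0.69 = 2.07.
Equity: weight = 1.38/2.07 = 0.6667; cost = 11.848%.
Debt: weight = 0.69/2.07 = 0.3333; after-tax cost = 7.2% × (1 − 38.2%) = 4.4496%.
WACC = 0.6667 × 11.8480% + 0.3333 × 4.4496% = 9.3819%.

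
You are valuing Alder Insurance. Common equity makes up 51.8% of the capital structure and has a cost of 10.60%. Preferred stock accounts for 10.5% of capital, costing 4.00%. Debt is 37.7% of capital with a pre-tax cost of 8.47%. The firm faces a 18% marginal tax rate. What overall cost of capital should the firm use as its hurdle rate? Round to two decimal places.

8.53%

After-tax cost of debt = 8.47% × (1 − 18%) = 6.9454%.
WACC = 0.518 × 10.6000% + 0.105 × 4.0000% + 0.377 × 6.9454% = 8.5292%.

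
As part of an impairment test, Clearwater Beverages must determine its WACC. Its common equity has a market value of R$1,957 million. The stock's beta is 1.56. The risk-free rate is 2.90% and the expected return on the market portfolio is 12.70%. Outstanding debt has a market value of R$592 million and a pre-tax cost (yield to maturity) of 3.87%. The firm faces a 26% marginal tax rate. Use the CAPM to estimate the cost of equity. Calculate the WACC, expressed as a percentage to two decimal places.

14.63%

Market risk premium = 12.7% − 2.9% = 9.8%.
Cost of equity via CAPM: Re = 2.9% + 1.56 × 9.8% = 18.1880%.
Total capital V = 1957 + 592 = 2549.
Equity: weight = 1957/2549 = 0.7678; cost = 18.188%.
Debt: weight = 592/2549 = 0.2322; after-tax cost = 3.87% × (1 − 26%) = 2.8638%.
WACC = 0.7678 × 18.1880% + 0.2322 × 2.8638% = 14.6290%.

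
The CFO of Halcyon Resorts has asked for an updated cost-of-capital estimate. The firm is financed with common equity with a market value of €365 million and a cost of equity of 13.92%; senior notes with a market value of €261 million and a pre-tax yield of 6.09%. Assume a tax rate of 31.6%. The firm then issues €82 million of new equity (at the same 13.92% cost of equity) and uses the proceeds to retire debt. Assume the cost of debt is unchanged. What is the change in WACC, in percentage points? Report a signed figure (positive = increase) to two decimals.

+1.28 pp

Current WACC:
Total capital V = 365 + 261 = 626.
Equity: weight = 365/626 = 0.5831; cost = 13.92%.
Senior notes: weight = 261/626 = 0.4169; after-tax cost = 6.09% × (1 − 31.6%) = 4.1656%.
WACC = 0.5831 × 13.9200% + 0.4169 × 4.1656% = 9.8531%.
After the change:
Total capital V = 447 + 179 = 626.
Equity: weight = 447/626 = 0.7141; cost = 13.92%.
Senior notes: weight = 179/626 = 0.2859; after-tax cost = 6.09% × (1 − 31.6%) = 4.1656%.
WACC = 0.7141 × 13.9200% + 0.2859 × 4.1656% = 11.1308%.
Change in WACC = 11.1308% − 9.8531% = 1.2777 pp.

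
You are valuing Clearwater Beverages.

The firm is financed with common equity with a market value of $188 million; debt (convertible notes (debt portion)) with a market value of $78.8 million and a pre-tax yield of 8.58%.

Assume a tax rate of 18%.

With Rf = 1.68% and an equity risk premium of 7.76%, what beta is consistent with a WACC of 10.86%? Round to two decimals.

Total capital V = 188 + 78.8 = 266.8.
Equity weight = 188/266.8 = 0.7046.
Convertible notes (debt portion) weight = 78.8/266.8 = 0.2954.
Debt contribution = 0.2954 × 8.58% × (1 − 18%) = 2.0780%.
Required equity contribution = 10.86% − 2.0780% = 8.7820%  ⇒  Re = 12.4630%.
CAPM: 12.4630% = 1.68% + β × 7.76%  ⇒  β = 1.3896.

1.39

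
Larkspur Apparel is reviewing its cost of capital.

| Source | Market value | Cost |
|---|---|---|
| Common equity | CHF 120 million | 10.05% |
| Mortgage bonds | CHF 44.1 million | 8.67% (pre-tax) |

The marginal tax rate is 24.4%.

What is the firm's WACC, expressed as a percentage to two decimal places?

9.11%

Total capital V = 120 + 44.1 = 164.1.
Equity: weight = 120/164.1 = 0.7313; cost = 10.05%.
Mortgage bonds: weight = 44.1/164.1 = 0.2687; after-tax cost = 8.67% × (1 − 24.4%) = 6.5545%.
WACC = 0.7313 × 10.0500% + 0.2687 × 6.5545% = 9.1106%.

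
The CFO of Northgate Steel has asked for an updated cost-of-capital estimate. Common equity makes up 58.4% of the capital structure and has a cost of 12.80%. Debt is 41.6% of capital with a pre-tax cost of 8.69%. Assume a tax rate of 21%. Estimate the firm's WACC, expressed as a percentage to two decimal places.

After-tax cost of debt = 8.69% × (1 − 21%) = 6.8651%.
WACC = 0.584 × 12.8000% + 0.416 × 6.8651% = 10.3311%.

10.33%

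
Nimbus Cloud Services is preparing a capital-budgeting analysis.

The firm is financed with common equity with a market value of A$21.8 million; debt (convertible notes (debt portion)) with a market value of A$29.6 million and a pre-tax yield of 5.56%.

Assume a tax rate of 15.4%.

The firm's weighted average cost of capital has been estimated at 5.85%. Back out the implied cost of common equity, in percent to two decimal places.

Total capital V = 21.8 + 29.6 = 51.4.
Equity weight = 21.8/51.4 = 0.4241.
Convertible notes (debt portion) weight = 29.6/51.4 = 0.5759.
Debt contribution = 0.5759 × 5.56% × (1 − 15.4%) = 2.7088%.
Required equity contribution = 5.85% − 2.7088% = 3.1412%.
Re = 3.1412% / 0.4241 = 7.4064%.

7.41%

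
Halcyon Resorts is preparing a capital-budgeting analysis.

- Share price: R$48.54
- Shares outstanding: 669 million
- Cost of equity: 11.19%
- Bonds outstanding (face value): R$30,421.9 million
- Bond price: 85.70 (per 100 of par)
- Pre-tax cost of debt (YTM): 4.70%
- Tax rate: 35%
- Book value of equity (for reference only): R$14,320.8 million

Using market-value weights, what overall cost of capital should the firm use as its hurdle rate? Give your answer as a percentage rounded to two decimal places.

Market value of equity E = 48.54 × 669m = 32473.26m. Market value of debt D = 30421.9m × 85.7/100 = 26071.5683m.
Total capital V = 32473.26 + 26071.5683 = 58544.8283.
Equity: weight = 32473.26/58544.8283 = 0.5547; cost = 11.19%.
Bonds outstanding: weight = 26071.5683/58544.8283 = 0.4453; after-tax cost = 4.7% × (1 − 35%) = 3.0550%.
WACC = 0.5547 × 11.1900% + 0.4453 × 3.0550% = 7.5673%.

7.57%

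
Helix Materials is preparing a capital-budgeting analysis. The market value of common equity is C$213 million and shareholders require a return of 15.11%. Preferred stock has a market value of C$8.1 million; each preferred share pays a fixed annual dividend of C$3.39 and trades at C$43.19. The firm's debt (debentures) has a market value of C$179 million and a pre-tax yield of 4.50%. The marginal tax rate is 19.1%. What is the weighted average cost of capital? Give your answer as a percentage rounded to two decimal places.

Cost of preferred: Rp = 3.39 / 43.19 = 7.8490%.
Total capital V = 213 + 8.1 + 179 = 400.1.
Equity: weight = 213/400.1 = 0.5324; cost = 15.11%.
Preferred: weight = 8.1/400.1 = 0.0202; cost = 7.849%.
Debentures: weight = 179/400.1 = 0.4474; after-tax cost = 4.5% × (1 − 19.1%) = 3.6405%.
WACC = 0.5324 × 15.1100% + 0.0202 × 7.8490% + 0.4474 × 3.6405% = 9.8317%.

9.83%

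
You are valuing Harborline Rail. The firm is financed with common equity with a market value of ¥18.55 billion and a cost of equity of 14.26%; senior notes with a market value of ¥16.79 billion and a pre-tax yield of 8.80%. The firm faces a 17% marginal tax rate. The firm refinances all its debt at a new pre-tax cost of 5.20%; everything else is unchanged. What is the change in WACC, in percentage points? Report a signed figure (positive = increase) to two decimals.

-1.42 pp

Current WACC:
Total capital V = 18.55 + 16.79 = 35.34.
Equity: weight = 18.55/35.34 = 0.5249; cost = 14.26%.
Senior notes: weight = 16.79/35.34 = 0.4751; after-tax cost = 8.8% × (1 − 17%) = 7.3040%.
WACC = 0.5249 × 14.2600% + 0.4751 × 7.3040% = 10.9552%.
After the change:
Total capital V = 18.55 + 16.79 = 35.34.
Equity: weight = 18.55/35.34 = 0.5249; cost = 14.26%.
Senior notes: weight = 16.79/35.34 = 0.4751; after-tax cost = 5.2% × (1 − 17%) = 4.3160%.
WACC = 0.5249 × 14.2600% + 0.4751 × 4.3160% = 9.5356%.
Change in WACC = 9.5356% − 10.9552% = -1.4196 pp.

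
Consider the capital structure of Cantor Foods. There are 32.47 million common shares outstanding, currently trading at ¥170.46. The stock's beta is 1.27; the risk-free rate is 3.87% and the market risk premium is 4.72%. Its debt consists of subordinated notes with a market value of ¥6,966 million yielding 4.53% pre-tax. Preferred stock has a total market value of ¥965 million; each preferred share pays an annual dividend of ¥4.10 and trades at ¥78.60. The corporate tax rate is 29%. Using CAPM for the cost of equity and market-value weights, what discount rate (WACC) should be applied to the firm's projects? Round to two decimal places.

Cost of equity via CAPM: Re = 3.87% + 1.27 × 4.72% = 9.8644%.
Cost of preferred: Rp = 4.1 / 78.6 = 5.2163%.
Market value of equity E = 170.46 × 32.47m = 5534.8362m.
Total capital V = 5534.8362 + 965 + 6966 = 13465.8362.
Equity: weight = 5534.8362/13465.8362 = 0.4110; cost = 9.8644%.
Preferred: weight = 965/13465.8362 = 0.0717; cost = 5.2163%.
Subordinated notes: weight = 6966/13465.8362 = 0.5173; after-tax cost = 4.53% × (1 − 29%) = 3.2163%.
WACC = 0.4110 × 9.8644% + 0.0717 × 5.2163% + 0.5173 × 3.2163% = 6.0922%.

6.09%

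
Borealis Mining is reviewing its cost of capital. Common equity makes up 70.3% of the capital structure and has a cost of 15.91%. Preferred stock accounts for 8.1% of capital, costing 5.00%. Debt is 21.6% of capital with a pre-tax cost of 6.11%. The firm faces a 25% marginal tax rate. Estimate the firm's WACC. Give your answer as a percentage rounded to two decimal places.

After-tax cost of debt = 6.11% × (1 − 25%) = 4.5825%.
WACC = 0.703 × 15.9100% + 0.081 × 5.0000% + 0.216 × 4.5825% = 12.5795%.

12.58%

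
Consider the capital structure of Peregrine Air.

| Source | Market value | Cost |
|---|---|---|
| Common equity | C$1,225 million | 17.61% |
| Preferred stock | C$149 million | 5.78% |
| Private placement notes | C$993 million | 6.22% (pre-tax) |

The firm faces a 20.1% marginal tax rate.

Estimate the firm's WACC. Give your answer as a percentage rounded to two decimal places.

11.56%

Total capital V = 1225 + 149 + 993 = 2367.
Equity: weight = 1225/2367 = 0.5175; cost = 17.61%.
Preferred: weight = 149/2367 = 0.0629; cost = 5.78%.
Private placement notes: weight = 993/2367 = 0.4195; after-tax cost = 6.22% × (1 − 20.1%) = 4.9698%.
WACC = 0.5175 × 17.6100% + 0.0629 × 5.7800% + 0.4195 × 4.9698% = 11.5625%.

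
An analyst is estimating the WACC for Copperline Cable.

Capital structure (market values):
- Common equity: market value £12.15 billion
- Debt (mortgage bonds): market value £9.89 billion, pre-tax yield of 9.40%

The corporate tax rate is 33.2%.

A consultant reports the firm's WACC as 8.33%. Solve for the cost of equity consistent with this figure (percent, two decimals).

10.00%

Total capital V = 12.15 + 9.89 = 22.04.
Equity weight = 12.15/22.04 = 0.5513.
Mortgage bonds weight = 9.89/22.04 = 0.4487.
Debt contribution = 0.4487 × 9.4% × (1 − 33.2%) = 2.8177%.
Required equity contribution = 8.33% − 2.8177% = 5.5123%.
Re = 5.5123% / 0.5513 = 9.9993%.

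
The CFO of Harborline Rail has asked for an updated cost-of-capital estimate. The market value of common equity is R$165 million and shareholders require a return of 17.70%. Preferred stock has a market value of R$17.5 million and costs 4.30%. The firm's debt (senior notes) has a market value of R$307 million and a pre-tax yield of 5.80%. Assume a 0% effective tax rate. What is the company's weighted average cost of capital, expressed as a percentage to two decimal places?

Total capital V = 165 + 17.5 + 307 = 489.5.
Equity: weight = 165/489.5 = 0.3371; cost = 17.7%.
Preferred: weight = 17.5/489.5 = 0.0358; cost = 4.3%.
Senior notes: weight = 307/489.5 = 0.6272; after-tax cost = 5.8% × (1 − 0%) = 5.8000%.
WACC = 0.3371 × 17.7000% + 0.0358 × 4.3000% + 0.6272 × 5.8000% = 9.7576%.

9.76%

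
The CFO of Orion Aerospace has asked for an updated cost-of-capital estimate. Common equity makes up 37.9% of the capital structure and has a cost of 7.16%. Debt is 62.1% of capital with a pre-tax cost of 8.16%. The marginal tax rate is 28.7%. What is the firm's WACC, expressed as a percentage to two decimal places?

After-tax cost of debt = 8.16% × (1 − 28.7%) = 5.8181%.
WACC = 0.379 × 7.1600% + 0.621 × 5.8181% = 6.3267%.

6.33%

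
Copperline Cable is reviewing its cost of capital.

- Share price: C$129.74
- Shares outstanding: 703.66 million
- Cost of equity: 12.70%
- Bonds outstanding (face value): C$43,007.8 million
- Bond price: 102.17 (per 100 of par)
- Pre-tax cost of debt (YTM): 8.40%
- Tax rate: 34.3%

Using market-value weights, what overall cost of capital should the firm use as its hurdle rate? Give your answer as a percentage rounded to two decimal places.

10.37%

Market value of equity E = 129.74 × 703.66m = 91292.8484m. Market value of debt D = 43007.8m × 102.17/100 = 43941.06926m.
Total capital V = 91292.8484 + 43941.06926 = 135233.91766.
Equity: weight = 91292.8484/135233.91766 = 0.6751; cost = 12.7%.
Bonds outstanding: weight = 43941.06926/135233.91766 = 0.3249; after-tax cost = 8.4% × (1 − 34.3%) = 5.5188%.
WACC = 0.6751 × 12.7000% + 0.3249 × 5.5188% = 10.3666%.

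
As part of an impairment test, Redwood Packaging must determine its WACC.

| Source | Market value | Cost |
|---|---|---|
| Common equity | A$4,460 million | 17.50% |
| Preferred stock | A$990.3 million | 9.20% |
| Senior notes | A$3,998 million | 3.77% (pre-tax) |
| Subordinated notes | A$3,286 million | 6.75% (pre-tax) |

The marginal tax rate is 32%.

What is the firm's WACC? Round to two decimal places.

Total capital V = 4460 + 990.3 + 3998 + 3286 = 12734.3.
Equity: weight = 4460/12734.3 = 0.3502; cost = 17.5%.
Preferred: weight = 990.3/12734.3 = 0.0778; cost = 9.2%.
Senior notes: weight = 3998/12734.3 = 0.3140; after-tax cost = 3.77% × (1 − 32%) = 2.5636%.
Subordinated notes: weight = 3286/12734.3 = 0.2580; after-tax cost = 6.75% × (1 − 32%) = 4.5900%.
WACC = 0.3502 × 17.5000% + 0.0778 × 9.2000% + 0.3140 × 2.5636% + 0.2580 × 4.5900% = 8.8338%.

8.83%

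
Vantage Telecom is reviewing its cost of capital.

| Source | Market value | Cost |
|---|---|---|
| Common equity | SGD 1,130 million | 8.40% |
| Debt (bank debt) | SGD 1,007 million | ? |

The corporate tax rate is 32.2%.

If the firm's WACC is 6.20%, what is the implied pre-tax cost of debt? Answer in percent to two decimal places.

Total capital V = 1130 + 1007 = 2137.
Equity weight = 1130/2137 = 0.5288.
Bank debt weight = 1007/2137 = 0.4712.
Equity contribution = 0.5288 × 8.4% = 4.4417%.
Remaining for debt = 6.2% − 4.4417% = 1.7583%.
Rd × (1 − 32.2%) × 0.4712 = 1.7583%  ⇒  Rd = 5.5034%.

5.50%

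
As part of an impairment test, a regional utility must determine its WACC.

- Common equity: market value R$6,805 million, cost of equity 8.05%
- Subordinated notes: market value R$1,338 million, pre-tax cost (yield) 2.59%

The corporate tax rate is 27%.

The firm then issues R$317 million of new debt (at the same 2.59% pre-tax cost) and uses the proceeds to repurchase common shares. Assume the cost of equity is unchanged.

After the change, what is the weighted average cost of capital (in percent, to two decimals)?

6.80%

After the change:
Total capital V = 6488 + 1655 = 8143.
Equity: weight = 6488/8143 = 0.7968; cost = 8.05%.
Subordinated notes: weight = 1655/8143 = 0.2032; after-tax cost = 2.59% × (1 − 27%) = 1.8907%.
WACC = 0.7968 × 8.0500% + 0.2032 × 1.8907% = 6.7982%.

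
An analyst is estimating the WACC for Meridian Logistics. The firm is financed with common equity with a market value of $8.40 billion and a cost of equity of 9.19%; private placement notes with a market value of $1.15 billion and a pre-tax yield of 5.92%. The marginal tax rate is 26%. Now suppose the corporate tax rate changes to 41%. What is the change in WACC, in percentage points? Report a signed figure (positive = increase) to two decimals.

-0.11 pp

Current WACC:
Total capital V = 8.4 + 1.15 = 9.55.
Equity: weight = 8.4/9.55 = 0.8796; cost = 9.19%.
Private placement notes: weight = 1.15/9.55 = 0.1204; after-tax cost = 5.92% × (1 − 26%) = 4.3808%.
WACC = 0.8796 × 9.1900% + 0.1204 × 4.3808% = 8.6109%.
After the change:
Total capital V = 8.4 + 1.15 = 9.55.
Equity: weight = 8.4/9.55 = 0.8796; cost = 9.19%.
Private placement notes: weight = 1.15/9.55 = 0.1204; after-tax cost = 5.92% × (1 − 41%) = 3.4928%.
WACC = 0.8796 × 9.1900% + 0.1204 × 3.4928% = 8.5039%.
Change in WACC = 8.5039% − 8.6109% = -0.1069 pp.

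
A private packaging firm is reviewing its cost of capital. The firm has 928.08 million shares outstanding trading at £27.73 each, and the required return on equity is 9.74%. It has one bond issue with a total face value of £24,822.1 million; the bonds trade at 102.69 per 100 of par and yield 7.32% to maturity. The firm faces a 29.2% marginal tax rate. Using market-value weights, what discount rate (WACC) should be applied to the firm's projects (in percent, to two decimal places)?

7.47%

Market value of equity E = 27.73 × 928.08m = 25735.6584m. Market value of debt D = 24822.1m × 102.69/100 = 25489.81449m.
Total capital V = 25735.6584 + 25489.81449 = 51225.47289.
Equity: weight = 25735.6584/51225.47289 = 0.5024; cost = 9.74%.
Bonds outstanding: weight = 25489.81449/51225.47289 = 0.4976; after-tax cost = 7.32% × (1 − 29.2%) = 5.1826%.
WACC = 0.5024 × 9.7400% + 0.4976 × 5.1826% = 7.4722%.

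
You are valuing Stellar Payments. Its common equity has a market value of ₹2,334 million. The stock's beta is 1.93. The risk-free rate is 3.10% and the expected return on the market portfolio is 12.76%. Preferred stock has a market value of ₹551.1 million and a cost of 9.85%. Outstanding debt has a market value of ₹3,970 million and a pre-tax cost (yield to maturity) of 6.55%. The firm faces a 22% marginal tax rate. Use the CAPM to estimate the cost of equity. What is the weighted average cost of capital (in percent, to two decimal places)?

11.15%

Market risk premium = 12.76% − 3.1% = 9.66%.
Cost of equity via CAPM: Re = 3.1% + 1.93 × 9.66% = 21.7438%.
Total capital V = 2334 + 551.1 + 3970 = 6855.1.
Equity: weight = 2334/6855.1 = 0.3405; cost = 21.7438%.
Preferred: weight = 551.1/6855.1 = 0.0804; cost = 9.85%.
Debt: weight = 3970/6855.1 = 0.5791; after-tax cost = 6.55% × (1 − 22%) = 5.1090%.
WACC = 0.3405 × 21.7438% + 0.0804 × 9.8500% + 0.5791 × 5.1090% = 11.1539%.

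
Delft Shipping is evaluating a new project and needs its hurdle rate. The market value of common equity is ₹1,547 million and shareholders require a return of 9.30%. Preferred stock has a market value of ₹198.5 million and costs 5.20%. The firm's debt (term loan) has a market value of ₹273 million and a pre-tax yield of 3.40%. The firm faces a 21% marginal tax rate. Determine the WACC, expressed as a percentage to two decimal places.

Total capital V = 1547 + 198.5 + 273 = 2018.5.
Equity: weight = 1547/2018.5 = 0.7664; cost = 9.3%.
Preferred: weight = 198.5/2018.5 = 0.0983; cost = 5.2%.
Term loan: weight = 273/2018.5 = 0.1352; after-tax cost = 3.4% × (1 − 21%) = 2.6860%.
WACC = 0.7664 × 9.3000% + 0.0983 × 5.2000% + 0.1352 × 2.6860% = 8.0023%.

8.00%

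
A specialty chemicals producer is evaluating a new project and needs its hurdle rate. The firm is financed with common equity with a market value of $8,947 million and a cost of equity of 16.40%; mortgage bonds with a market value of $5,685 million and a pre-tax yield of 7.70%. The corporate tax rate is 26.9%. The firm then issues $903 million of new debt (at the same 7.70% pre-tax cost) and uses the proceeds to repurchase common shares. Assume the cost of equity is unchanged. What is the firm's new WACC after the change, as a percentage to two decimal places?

11.55%

After the change:
Total capital V = 8044 + 6588 = 14632.
Equity: weight = 8044/14632 = 0.5498; cost = 16.4%.
Mortgage bonds: weight = 6588/14632 = 0.4502; after-tax cost = 7.7% × (1 − 26.9%) = 5.6287%.
WACC = 0.5498 × 16.4000% + 0.4502 × 5.6287% = 11.5503%.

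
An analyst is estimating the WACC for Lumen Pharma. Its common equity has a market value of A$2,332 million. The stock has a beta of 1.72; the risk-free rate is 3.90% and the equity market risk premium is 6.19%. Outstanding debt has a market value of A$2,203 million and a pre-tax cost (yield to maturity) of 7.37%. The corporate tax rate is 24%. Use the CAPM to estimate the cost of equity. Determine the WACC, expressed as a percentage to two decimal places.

Cost of equity via CAPM: Re = 3.9% + 1.72 × 6.19% = 14.5468%.
Total capital V = 2332 + 2203 = 4535.
Equity: weight = 2332/4535 = 0.5142; cost = 14.5468%.
Debt: weight = 2203/4535 = 0.4858; after-tax cost = 7.37% × (1 − 24%) = 5.6012%.
WACC = 0.5142 × 14.5468% + 0.4858 × 5.6012% = 10.2012%.

10.20%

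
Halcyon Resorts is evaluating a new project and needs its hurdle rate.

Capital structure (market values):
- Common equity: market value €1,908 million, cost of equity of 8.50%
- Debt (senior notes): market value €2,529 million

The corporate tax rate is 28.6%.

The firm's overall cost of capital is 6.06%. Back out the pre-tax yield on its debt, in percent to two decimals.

Total capital V = 1908 + 2529 = 4437.
Equity weight = 1908/4437 = 0.4300.
Senior notes weight = 2529/4437 = 0.5700.
Equity contribution = 0.4300 × 8.5% = 3.6552%.
Remaining for debt = 6.06% − 3.6552% = 2.4048%.
Rd × (1 − 28.6%) × 0.5700 = 2.4048%  ⇒  Rd = 5.9092%.

5.91%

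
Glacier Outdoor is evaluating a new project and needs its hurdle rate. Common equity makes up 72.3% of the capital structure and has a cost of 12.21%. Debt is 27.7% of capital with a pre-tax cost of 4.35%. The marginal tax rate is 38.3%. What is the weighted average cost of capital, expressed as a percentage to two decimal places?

9.57%

After-tax cost of debt = 4.35% × (1 − 38.3%) = 2.6839%.
WACC = 0.723 × 12.2100% + 0.277 × 2.6839% = 9.5713%.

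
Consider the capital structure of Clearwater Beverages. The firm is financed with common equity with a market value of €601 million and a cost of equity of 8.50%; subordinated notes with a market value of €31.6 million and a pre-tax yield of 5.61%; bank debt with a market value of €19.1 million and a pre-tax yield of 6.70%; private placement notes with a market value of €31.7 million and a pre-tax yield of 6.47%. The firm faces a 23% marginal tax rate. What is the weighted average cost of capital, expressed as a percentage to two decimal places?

8.05%

Total capital V = 601 + 31.6 + 19.1 + 31.7 = 683.4.
Equity: weight = 601/683.4 = 0.8794; cost = 8.5%.
Subordinated notes: weight = 31.6/683.4 = 0.0462; after-tax cost = 5.61% × (1 − 23%) = 4.3197%.
Bank debt: weight = 19.1/683.4 = 0.0279; after-tax cost = 6.7% × (1 − 23%) = 5.1590%.
Private placement notes: weight = 31.7/683.4 = 0.0464; after-tax cost = 6.47% × (1 − 23%) = 4.9819%.
WACC = 0.8794 × 8.5000% + 0.0462 × 4.3197% + 0.0279 × 5.1590% + 0.0464 × 4.9819% = 8.0501%.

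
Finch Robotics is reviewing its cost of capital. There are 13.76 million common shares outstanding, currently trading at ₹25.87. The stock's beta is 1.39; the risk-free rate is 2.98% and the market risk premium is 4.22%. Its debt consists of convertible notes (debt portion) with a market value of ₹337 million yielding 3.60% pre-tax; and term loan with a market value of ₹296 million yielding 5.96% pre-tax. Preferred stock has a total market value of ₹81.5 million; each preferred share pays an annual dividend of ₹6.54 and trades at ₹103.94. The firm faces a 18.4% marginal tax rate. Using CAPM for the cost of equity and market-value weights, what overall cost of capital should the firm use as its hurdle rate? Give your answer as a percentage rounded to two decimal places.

5.69%

Cost of equity via CAPM: Re = 2.98% + 1.39 × 4.22% = 8.8458%.
Cost of preferred: Rp = 6.54 / 103.94 = 6.2921%.
Market value of equity E = 25.87 × 13.76m = 355.9712m.
Total capital V = 355.9712 + 81.5 + 337 + 296 = 1070.4712.
Equity: weight = 355.9712/1070.4712 = 0.3325; cost = 8.8458%.
Preferred: weight = 81.5/1070.4712 = 0.0761; cost = 6.2921%.
Convertible notes (debt portion): weight = 337/1070.4712 = 0.3148; after-tax cost = 3.6% × (1 − 18.4%) = 2.9376%.
Term loan: weight = 296/1070.4712 = 0.2765; after-tax cost = 5.96% × (1 − 18.4%) = 4.8634%.
WACC = 0.3325 × 8.8458% + 0.0761 × 6.2921% + 0.3148 × 2.9376% + 0.2765 × 4.8634% = 5.6902%.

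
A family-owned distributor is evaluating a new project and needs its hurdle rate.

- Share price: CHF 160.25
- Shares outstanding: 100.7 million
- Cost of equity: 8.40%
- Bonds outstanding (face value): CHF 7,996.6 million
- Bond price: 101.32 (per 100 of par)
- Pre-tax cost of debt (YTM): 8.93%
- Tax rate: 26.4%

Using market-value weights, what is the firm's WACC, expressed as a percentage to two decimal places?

Market value of equity E = 160.25 × 100.7m = 16137.175m. Market value of debt D = 7996.6m × 101.32/100 = 8102.15512m.
Total capital V = 16137.175 + 8102.15512 = 24239.33012.
Equity: weight = 16137.175/24239.33012 = 0.6657; cost = 8.4%.
Bonds outstanding: weight = 8102.15512/24239.33012 = 0.3343; after-tax cost = 8.93% × (1 − 26.4%) = 6.5725%.
WACC = 0.6657 × 8.4000% + 0.3343 × 6.5725% = 7.7891%.

7.79%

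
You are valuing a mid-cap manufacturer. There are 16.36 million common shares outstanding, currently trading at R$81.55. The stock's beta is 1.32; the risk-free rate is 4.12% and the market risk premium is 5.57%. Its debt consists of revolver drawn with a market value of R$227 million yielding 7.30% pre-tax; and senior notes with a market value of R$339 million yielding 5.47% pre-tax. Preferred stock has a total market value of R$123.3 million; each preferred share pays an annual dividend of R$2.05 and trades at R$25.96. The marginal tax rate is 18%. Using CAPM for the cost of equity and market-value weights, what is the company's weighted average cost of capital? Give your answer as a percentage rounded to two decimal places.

Cost of equity via CAPM: Re = 4.12% + 1.32 × 5.57% = 11.4724%.
Cost of preferred: Rp = 2.05 / 25.96 = 7.8968%.
Market value of equity E = 81.55 × 16.36m = 1334.158m.
Total capital V = 1334.158 + 123.3 + 227 + 339 = 2023.458.
Equity: weight = 1334.158/2023.458 = 0.6593; cost = 11.4724%.
Preferred: weight = 123.3/2023.458 = 0.0609; cost = 7.8968%.
Revolver drawn: weight = 227/2023.458 = 0.1122; after-tax cost = 7.3% × (1 − 18%) = 5.9860%.
Senior notes: weight = 339/2023.458 = 0.1675; after-tax cost = 5.47% × (1 − 18%) = 4.4854%.
WACC = 0.6593 × 11.4724% + 0.0609 × 7.8968% + 0.1122 × 5.9860% + 0.1675 × 4.4854% = 9.4685%.

9.47%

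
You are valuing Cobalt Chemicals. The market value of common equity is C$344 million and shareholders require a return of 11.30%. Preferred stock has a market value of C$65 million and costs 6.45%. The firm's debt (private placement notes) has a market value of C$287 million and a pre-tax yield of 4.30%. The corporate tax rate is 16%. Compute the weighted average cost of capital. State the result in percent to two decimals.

Total capital V = 344 + 65 + 287 = 696.
Equity: weight = 344/696 = 0.4943; cost = 11.3%.
Preferred: weight = 65/696 = 0.0934; cost = 6.45%.
Private placement notes: weight = 287/696 = 0.4124; after-tax cost = 4.3% × (1 − 16%) = 3.6120%.
WACC = 0.4943 × 11.3000% + 0.0934 × 6.4500% + 0.4124 × 3.6120% = 7.6769%.

7.68%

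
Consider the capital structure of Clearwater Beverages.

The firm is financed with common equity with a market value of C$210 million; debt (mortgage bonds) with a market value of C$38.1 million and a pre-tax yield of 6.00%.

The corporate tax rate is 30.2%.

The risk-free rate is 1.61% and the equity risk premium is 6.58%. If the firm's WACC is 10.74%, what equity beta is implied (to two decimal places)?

1.57

Total capital V = 210 + 38.1 = 248.1.
Equity weight = 210/248.1 = 0.8464.
Mortgage bonds weight = 38.1/248.1 = 0.1536.
Debt contribution = 0.1536 × 6% × (1 − 30.2%) = 0.6431%.
Required equity contribution = 10.74% − 0.6431% = 10.0969%  ⇒  Re = 11.9287%.
CAPM: 11.9287% = 1.61% + β × 6.58%  ⇒  β = 1.5682.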